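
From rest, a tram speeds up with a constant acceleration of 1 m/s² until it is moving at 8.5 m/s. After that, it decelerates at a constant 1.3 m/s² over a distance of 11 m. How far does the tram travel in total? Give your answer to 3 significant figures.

47.1 m

Phase 1 (accelerating): v₀ = 0 m/s, a = 1 m/s².
v = v₀ + at → t = (8.5 − 0) / 1 = 8.50 s
v² = v₀² + 2aΔx → Δx = (8.5² − 0²)/(2·1) = 36.1 m

Phase 2 (decelerating): v₀ = 8.50 m/s, a = -1.3 m/s².
v² = v₀² + 2aΔx = 8.50² + 2·-1.3·11 = 43.6 → v = 6.61 m/s
t = (v − v₀)/a = (6.61 − 8.50)/-1.3 = 1.46 s
Total distance = 36.1 + 11.0 = 47.1 m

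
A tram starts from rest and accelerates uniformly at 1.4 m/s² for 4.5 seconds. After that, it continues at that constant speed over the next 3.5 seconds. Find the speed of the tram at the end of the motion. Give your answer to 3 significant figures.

Phase 1 (accelerating): v₀ = 0 m/s, a = 1.4 m/s².
v = v₀ + at = 0 + (1.4)(4.5) = 6.30 m/s
Δx = v₀t + ½at² = 0·4.5 + 0.5·1.4·4.5² = 14.2 m

Phase 2 (constant speed): v₀ = 6.30 m/s, a = 0 m/s².
v = v₀ + at = 6.30 + (0)(3.5) = 6.30 m/s
Δx = v₀t + ½at² = 6.30·3.5 + 0.5·0·3.5² = 22.1 m
Final speed = 6.30 m/s

6.30 m/s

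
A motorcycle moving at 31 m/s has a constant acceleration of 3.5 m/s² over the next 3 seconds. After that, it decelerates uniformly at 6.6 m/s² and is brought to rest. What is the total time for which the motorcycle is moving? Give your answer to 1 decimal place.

Phase 1 (accelerating): v₀ = 31.0 m/s, a = 3.5 m/s².
v = v₀ + at = 31.0 + (3.5)(3) = 41.5 m/s
Δx = v₀t + ½at² = 31.0·3 + 0.5·3.5·3² = 109 m

Phase 2 (decelerating): v₀ = 41.5 m/s, a = -6.6 m/s².
v = v₀ + at → t = (0 − 41.5) / -6.6 = 6.29 s
v² = v₀² + 2aΔx → Δx = (0² − 41.5²)/(2·-6.6) = 130 m
Total time = 3.00 + 6.29 = 9.29 s

9.3 s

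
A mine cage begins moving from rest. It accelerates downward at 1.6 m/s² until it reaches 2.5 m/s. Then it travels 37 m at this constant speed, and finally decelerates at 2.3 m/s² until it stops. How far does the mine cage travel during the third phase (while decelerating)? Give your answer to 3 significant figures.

1.36 m

Phase 1 (accelerating): v₀ = 0 m/s, a = 1.6 m/s².
v = v₀ + at → t = (2.5 − 0) / 1.6 = 1.56 s
v² = v₀² + 2aΔx → Δx = (2.5² − 0²)/(2·1.6) = 1.95 m

Phase 2 (constant speed): v₀ = 2.50 m/s, a = 0 m/s².
Constant speed: t = d/v = 37/2.50 = 14.8 s

Phase 3 (decelerating): v₀ = 2.50 m/s, a = -2.3 m/s².
v = v₀ + at → t = (0 − 2.50) / -2.3 = 1.09 s
v² = v₀² + 2aΔx → Δx = (0² − 2.50²)/(2·-2.3) = 1.36 m
Distance in phase 3 = 1.36 m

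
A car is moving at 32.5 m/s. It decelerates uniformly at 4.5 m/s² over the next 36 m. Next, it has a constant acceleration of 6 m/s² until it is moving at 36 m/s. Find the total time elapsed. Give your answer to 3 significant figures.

Phase 1 (decelerating): v₀ = 32.5 m/s, a = -4.5 m/s².
v² = v₀² + 2aΔx = 32.5² + 2·-4.5·36 = 732 → v = 27.1 m/s
t = (v − v₀)/a = (27.1 − 32.5)/-4.5 = 1.21 s

Phase 2 (accelerating): v₀ = 27.1 m/s, a = 6 m/s².
v = v₀ + at → t = (36 − 27.1) / 6 = 1.49 s
v² = v₀² + 2aΔx → Δx = (36² − 27.1²)/(2·6) = 47.0 m
Total time = 1.21 + 1.49 = 2.70 s

2.70 s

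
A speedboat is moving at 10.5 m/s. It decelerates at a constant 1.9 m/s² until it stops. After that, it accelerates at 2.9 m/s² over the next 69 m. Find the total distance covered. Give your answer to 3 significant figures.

98.0 m

Phase 1 (decelerating): v₀ = 10.5 m/s, a = -1.9 m/s².
v = v₀ + at → t = (0 − 10.5) / -1.9 = 5.53 s
v² = v₀² + 2aΔx → Δx = (0² − 10.5²)/(2·-1.9) = 29.0 m

Phase 2 (accelerating): v₀ = 0 m/s, a = 2.9 m/s².
v² = v₀² + 2aΔx = 0² + 2·2.9·69 = 400 → v = 20.0 m/s
t = (v − v₀)/a = (20.0 − 0)/2.9 = 6.90 s
Total distance = 29.0 + 69.0 = 98.0 m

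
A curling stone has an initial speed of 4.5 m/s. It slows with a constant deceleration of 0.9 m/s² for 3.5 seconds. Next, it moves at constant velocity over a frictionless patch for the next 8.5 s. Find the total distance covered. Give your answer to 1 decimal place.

21.7 m

Phase 1 (decelerating): v₀ = 4.50 m/s, a = -0.9 m/s².
v = v₀ + at = 4.50 + (-0.9)(3.5) = 1.35 m/s
Δx = v₀t + ½at² = 4.50·3.5 + 0.5·-0.9·3.5² = 10.2 m

Phase 2 (constant speed): v₀ = 1.35 m/s, a = 0 m/s².
v = v₀ + at = 1.35 + (0)(8.5) = 1.35 m/s
Δx = v₀t + ½at² = 1.35·8.5 + 0.5·0·8.5² = 11.5 m
Total distance = 10.2 + 11.5 = 21.7 m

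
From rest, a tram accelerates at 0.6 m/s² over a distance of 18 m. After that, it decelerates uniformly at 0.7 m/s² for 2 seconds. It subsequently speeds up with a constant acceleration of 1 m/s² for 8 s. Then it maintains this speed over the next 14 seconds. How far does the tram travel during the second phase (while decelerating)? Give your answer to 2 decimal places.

Phase 1 (accelerating): v₀ = 0 m/s, a = 0.6 m/s².
v² = v₀² + 2aΔx = 0² + 2·0.6·18 = 21.6 → v = 4.65 m/s
t = (v − v₀)/a = (4.65 − 0)/0.6 = 7.75 s

Phase 2 (decelerating): v₀ = 4.65 m/s, a = -0.7 m/s².
v = v₀ + at = 4.65 + (-0.7)(2) = 3.25 m/s
Δx = v₀t + ½at² = 4.65·2 + 0.5·-0.7·2² = 7.90 m
Distance in phase 2 = 7.90 m

7.90 m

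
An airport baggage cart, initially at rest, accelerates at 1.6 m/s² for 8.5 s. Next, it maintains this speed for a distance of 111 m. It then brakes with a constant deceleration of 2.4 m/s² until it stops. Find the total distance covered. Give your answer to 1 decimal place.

Phase 1 (accelerating): v₀ = 0 m/s, a = 1.6 m/s².
v = v₀ + at = 0 + (1.6)(8.5) = 13.6 m/s
Δx = v₀t + ½at² = 0·8.5 + 0.5·1.6·8.5² = 57.8 m

Phase 2 (constant speed): v₀ = 13.6 m/s, a = 0 m/s².
Constant speed: t = d/v = 111/13.6 = 8.16 s

Phase 3 (decelerating): v₀ = 13.6 m/s, a = -2.4 m/s².
v = v₀ + at → t = (0 − 13.6) / -2.4 = 5.67 s
v² = v₀² + 2aΔx → Δx = (0² − 13.6²)/(2·-2.4) = 38.5 m
Total distance = 57.8 + 111 + 38.5 = 207 m

207.3 m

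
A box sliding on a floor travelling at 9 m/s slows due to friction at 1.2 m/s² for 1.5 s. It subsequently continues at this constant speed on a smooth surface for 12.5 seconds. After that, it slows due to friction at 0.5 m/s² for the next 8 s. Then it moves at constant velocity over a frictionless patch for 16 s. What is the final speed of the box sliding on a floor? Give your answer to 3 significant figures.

3.20 m/s

Phase 1 (decelerating): v₀ = 9.00 m/s, a = -1.2 m/s².
v = v₀ + at = 9.00 + (-1.2)(1.5) = 7.20 m/s
Δx = v₀t + ½at² = 9.00·1.5 + 0.5·-1.2·1.5² = 12.2 m

Phase 2 (constant speed): v₀ = 7.20 m/s, a = 0 m/s².
v = v₀ + at = 7.20 + (0)(12.5) = 7.20 m/s
Δx = v₀t + ½at² = 7.20·12.5 + 0.5·0·12.5² = 90.0 m

Phase 3 (decelerating): v₀ = 7.20 m/s, a = -0.5 m/s².
v = v₀ + at = 7.20 + (-0.5)(8) = 3.20 m/s
Δx = v₀t + ½at² = 7.20·8 + 0.5·-0.5·8² = 41.6 m

Phase 4 (constant speed): v₀ = 3.20 m/s, a = 0 m/s².
v = v₀ + at = 3.20 + (0)(16) = 3.20 m/s
Δx = v₀t + ½at² = 3.20·16 + 0.5·0·16² = 51.2 m
Final speed = 3.20 m/s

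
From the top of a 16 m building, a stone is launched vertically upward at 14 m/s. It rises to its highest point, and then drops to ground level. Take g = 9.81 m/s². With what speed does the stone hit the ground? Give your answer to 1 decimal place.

Phase 1 (rising): v₀ = 14.0 m/s, a = -9.81 m/s².
v = v₀ + at → t = (0 − 14.0) / -9.81 = 1.43 s
v² = v₀² + 2aΔx → Δx = (0² − 14.0²)/(2·-9.81) = 9.99 m

Phase 2 (falling): v₀ = 0 m/s, a = -9.81 m/s².
Falls 26.0 m from rest: t = √(2·26.0/9.81) = 2.30 s; v = g·t = 22.6 m/s.
Final speed = 22.6 m/s

22.6 m/s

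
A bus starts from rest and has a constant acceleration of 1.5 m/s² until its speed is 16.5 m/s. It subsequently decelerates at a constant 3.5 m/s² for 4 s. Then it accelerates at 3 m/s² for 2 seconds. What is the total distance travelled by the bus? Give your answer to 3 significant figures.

140 m

Phase 1 (accelerating): v₀ = 0 m/s, a = 1.5 m/s².
v = v₀ + at → t = (16.5 − 0) / 1.5 = 11.0 s
v² = v₀² + 2aΔx → Δx = (16.5² − 0²)/(2·1.5) = 90.8 m

Phase 2 (decelerating): v₀ = 16.5 m/s, a = -3.5 m/s².
v = v₀ + at = 16.5 + (-3.5)(4) = 2.50 m/s
Δx = v₀t + ½at² = 16.5·4 + 0.5·-3.5·4² = 38.0 m

Phase 3 (accelerating): v₀ = 2.50 m/s, a = 3 m/s².
v = v₀ + at = 2.50 + (3)(2) = 8.50 m/s
Δx = v₀t + ½at² = 2.50·2 + 0.5·3·2² = 11.0 m
Total distance = 90.8 + 38.0 + 11.0 = 140 m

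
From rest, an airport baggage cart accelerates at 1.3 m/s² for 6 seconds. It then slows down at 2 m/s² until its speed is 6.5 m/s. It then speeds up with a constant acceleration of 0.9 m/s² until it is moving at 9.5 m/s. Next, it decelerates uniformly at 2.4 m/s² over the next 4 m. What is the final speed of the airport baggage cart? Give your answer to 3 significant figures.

8.43 m/s

Phase 1 (accelerating): v₀ = 0 m/s, a = 1.3 m/s².
v = v₀ + at = 0 + (1.3)(6) = 7.80 m/s
Δx = v₀t + ½at² = 0·6 + 0.5·1.3·6² = 23.4 m

Phase 2 (decelerating): v₀ = 7.80 m/s, a = -2 m/s².
v = v₀ + at → t = (6.5 − 7.80) / -2 = 0.650 s
v² = v₀² + 2aΔx → Δx = (6.5² − 7.80²)/(2·-2) = 4.65 m

Phase 3 (accelerating): v₀ = 6.50 m/s, a = 0.9 m/s².
v = v₀ + at → t = (9.5 − 6.50) / 0.9 = 3.33 s
v² = v₀² + 2aΔx → Δx = (9.5² − 6.50²)/(2·0.9) = 26.7 m

Phase 4 (decelerating): v₀ = 9.50 m/s, a = -2.4 m/s².
v² = v₀² + 2aΔx = 9.50² + 2·-2.4·4 = 71.0 → v = 8.43 m/s
t = (v − v₀)/a = (8.43 − 9.50)/-2.4 = 0.446 s
Final speed = 8.43 m/s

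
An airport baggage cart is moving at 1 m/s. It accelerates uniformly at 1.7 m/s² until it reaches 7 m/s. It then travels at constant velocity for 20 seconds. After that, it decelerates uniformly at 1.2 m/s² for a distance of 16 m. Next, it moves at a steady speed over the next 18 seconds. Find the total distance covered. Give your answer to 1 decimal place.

Phase 1 (accelerating): v₀ = 1.00 m/s, a = 1.7 m/s².
v = v₀ + at → t = (7 − 1.00) / 1.7 = 3.53 s
v² = v₀² + 2aΔx → Δx = (7² − 1.00²)/(2·1.7) = 14.1 m

Phase 2 (constant speed): v₀ = 7.00 m/s, a = 0 m/s².
v = v₀ + at = 7.00 + (0)(20) = 7.00 m/s
Δx = v₀t + ½at² = 7.00·20 + 0.5·0·20² = 140 m

Phase 3 (decelerating): v₀ = 7.00 m/s, a = -1.2 m/s².
v² = v₀² + 2aΔx = 7.00² + 2·-1.2·16 = 10.6 → v = 3.26 m/s
t = (v − v₀)/a = (3.26 − 7.00)/-1.2 = 3.12 s

Phase 4 (constant speed): v₀ = 3.26 m/s, a = 0 m/s².
v = v₀ + at = 3.26 + (0)(18) = 3.26 m/s
Δx = v₀t + ½at² = 3.26·18 + 0.5·0·18² = 58.6 m
Total distance = 14.1 + 140 + 16.0 + 58.6 = 229 m

228.7 m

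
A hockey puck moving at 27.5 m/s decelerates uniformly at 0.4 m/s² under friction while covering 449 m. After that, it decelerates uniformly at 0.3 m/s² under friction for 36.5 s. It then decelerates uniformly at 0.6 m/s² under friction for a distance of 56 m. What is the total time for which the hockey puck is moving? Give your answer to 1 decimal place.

Phase 1 (decelerating): v₀ = 27.5 m/s, a = -0.4 m/s².
v² = v₀² + 2aΔx = 27.5² + 2·-0.4·449 = 397 → v = 19.9 m/s
t = (v − v₀)/a = (19.9 − 27.5)/-0.4 = 18.9 s

Phase 2 (decelerating): v₀ = 19.9 m/s, a = -0.3 m/s².
v = v₀ + at = 19.9 + (-0.3)(36.5) = 8.98 m/s
Δx = v₀t + ½at² = 19.9·36.5 + 0.5·-0.3·36.5² = 527 m

Phase 3 (decelerating): v₀ = 8.98 m/s, a = -0.6 m/s².
v² = v₀² + 2aΔx = 8.98² + 2·-0.6·56 = 13.4 → v = 3.66 m/s
t = (v − v₀)/a = (3.66 − 8.98)/-0.6 = 8.87 s
Total time = 18.9 + 36.5 + 8.87 = 64.3 s

64.3 s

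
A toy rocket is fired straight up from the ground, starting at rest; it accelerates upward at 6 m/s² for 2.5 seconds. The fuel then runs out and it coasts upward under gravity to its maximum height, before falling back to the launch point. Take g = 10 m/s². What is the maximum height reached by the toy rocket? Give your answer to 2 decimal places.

Phase 1 (powered ascent): v₀ = 0 m/s, a = 6 m/s².
v = v₀ + at = 0 + (6)(2.5) = 15.0 m/s
Δx = v₀t + ½at² = 0·2.5 + 0.5·6·2.5² = 18.8 m

Phase 2 (coasting upward): v₀ = 15.0 m/s, a = -10 m/s².
v = v₀ + at → t = (0 − 15.0) / -10 = 1.50 s
v² = v₀² + 2aΔx → Δx = (0² − 15.0²)/(2·-10) = 11.2 m
Maximum height = 18.8 + 11.2 = 30.0 m

30.00 m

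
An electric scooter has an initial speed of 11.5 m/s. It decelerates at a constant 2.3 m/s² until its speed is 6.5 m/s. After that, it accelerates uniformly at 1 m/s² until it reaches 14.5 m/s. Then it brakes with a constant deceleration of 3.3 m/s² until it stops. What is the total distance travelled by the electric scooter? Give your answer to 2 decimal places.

Phase 1 (decelerating): v₀ = 11.5 m/s, a = -2.3 m/s².
v = v₀ + at → t = (6.5 − 11.5) / -2.3 = 2.17 s
v² = v₀² + 2aΔx → Δx = (6.5² − 11.5²)/(2·-2.3) = 19.6 m

Phase 2 (accelerating): v₀ = 6.50 m/s, a = 1 m/s².
v = v₀ + at → t = (14.5 − 6.50) / 1 = 8.00 s
v² = v₀² + 2aΔx → Δx = (14.5² − 6.50²)/(2·1) = 84.0 m

Phase 3 (decelerating): v₀ = 14.5 m/s, a = -3.3 m/s².
v = v₀ + at → t = (0 − 14.5) / -3.3 = 4.39 s
v² = v₀² + 2aΔx → Δx = (0² − 14.5²)/(2·-3.3) = 31.9 m
Total distance = 19.6 + 84.0 + 31.9 = 135 m

135.42 m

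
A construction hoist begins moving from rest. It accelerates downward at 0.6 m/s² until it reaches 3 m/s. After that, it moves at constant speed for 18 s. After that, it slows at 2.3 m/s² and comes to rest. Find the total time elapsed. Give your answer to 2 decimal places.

Phase 1 (accelerating): v₀ = 0 m/s, a = 0.6 m/s².
v = v₀ + at → t = (3 − 0) / 0.6 = 5.00 s
v² = v₀² + 2aΔx → Δx = (3² − 0²)/(2·0.6) = 7.50 m

Phase 2 (constant speed): v₀ = 3.00 m/s, a = 0 m/s².
v = v₀ + at = 3.00 + (0)(18) = 3.00 m/s
Δx = v₀t + ½at² = 3.00·18 + 0.5·0·18² = 54.0 m

Phase 3 (decelerating): v₀ = 3.00 m/s, a = -2.3 m/s².
v = v₀ + at → t = (0 − 3.00) / -2.3 = 1.30 s
v² = v₀² + 2aΔx → Δx = (0² − 3.00²)/(2·-2.3) = 1.96 m
Total time = 5.00 + 18.0 + 1.30 = 24.3 s

24.30 s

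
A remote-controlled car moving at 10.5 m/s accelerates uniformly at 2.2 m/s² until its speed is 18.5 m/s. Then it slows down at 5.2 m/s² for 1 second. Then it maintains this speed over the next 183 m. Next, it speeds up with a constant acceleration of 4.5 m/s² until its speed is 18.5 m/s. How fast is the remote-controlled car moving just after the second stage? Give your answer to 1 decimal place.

Phase 1 (accelerating): v₀ = 10.5 m/s, a = 2.2 m/s².
v = v₀ + at → t = (18.5 − 10.5) / 2.2 = 3.64 s
v² = v₀² + 2aΔx → Δx = (18.5² − 10.5²)/(2·2.2) = 52.7 m

Phase 2 (decelerating): v₀ = 18.5 m/s, a = -5.2 m/s².
v = v₀ + at = 18.5 + (-5.2)(1) = 13.3 m/s
Δx = v₀t + ½at² = 18.5·1 + 0.5·-5.2·1² = 15.9 m
Speed at end of phase 2 = 13.3 m/s

13.3 m/s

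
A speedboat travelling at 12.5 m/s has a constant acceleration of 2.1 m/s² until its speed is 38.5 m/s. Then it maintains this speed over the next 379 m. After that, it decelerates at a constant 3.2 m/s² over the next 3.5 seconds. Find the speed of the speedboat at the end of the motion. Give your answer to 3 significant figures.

27.3 m/s

Phase 1 (accelerating): v₀ = 12.5 m/s, a = 2.1 m/s².
v = v₀ + at → t = (38.5 − 12.5) / 2.1 = 12.4 s
v² = v₀² + 2aΔx → Δx = (38.5² − 12.5²)/(2·2.1) = 316 m

Phase 2 (constant speed): v₀ = 38.5 m/s, a = 0 m/s².
Constant speed: t = d/v = 379/38.5 = 9.84 s

Phase 3 (decelerating): v₀ = 38.5 m/s, a = -3.2 m/s².
v = v₀ + at = 38.5 + (-3.2)(3.5) = 27.3 m/s
Δx = v₀t + ½at² = 38.5·3.5 + 0.5·-3.2·3.5² = 115 m
Final speed = 27.3 m/s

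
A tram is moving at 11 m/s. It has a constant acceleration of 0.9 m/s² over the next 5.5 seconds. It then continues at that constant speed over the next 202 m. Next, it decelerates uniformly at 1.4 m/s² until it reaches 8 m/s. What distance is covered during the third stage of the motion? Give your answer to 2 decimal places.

Phase 1 (accelerating): v₀ = 11.0 m/s, a = 0.9 m/s².
v = v₀ + at = 11.0 + (0.9)(5.5) = 15.9 m/s
Δx = v₀t + ½at² = 11.0·5.5 + 0.5·0.9·5.5² = 74.1 m

Phase 2 (constant speed): v₀ = 15.9 m/s, a = 0 m/s².
Constant speed: t = d/v = 202/15.9 = 12.7 s

Phase 3 (decelerating): v₀ = 15.9 m/s, a = -1.4 m/s².
v = v₀ + at → t = (8 − 15.9) / -1.4 = 5.68 s
v² = v₀² + 2aΔx → Δx = (8² − 15.9²)/(2·-1.4) = 68.0 m
Distance in phase 3 = 68.0 m

68.00 m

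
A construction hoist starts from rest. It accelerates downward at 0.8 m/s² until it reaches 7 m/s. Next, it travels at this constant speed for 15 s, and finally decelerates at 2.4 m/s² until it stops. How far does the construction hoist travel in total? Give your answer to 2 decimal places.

145.83 m

Phase 1 (accelerating): v₀ = 0 m/s, a = 0.8 m/s².
v = v₀ + at → t = (7 − 0) / 0.8 = 8.75 s
v² = v₀² + 2aΔx → Δx = (7² − 0²)/(2·0.8) = 30.6 m

Phase 2 (constant speed): v₀ = 7.00 m/s, a = 0 m/s².
v = v₀ + at = 7.00 + (0)(15) = 7.00 m/s
Δx = v₀t + ½at² = 7.00·15 + 0.5·0·15² = 105 m

Phase 3 (decelerating): v₀ = 7.00 m/s, a = -2.4 m/s².
v = v₀ + at → t = (0 − 7.00) / -2.4 = 2.92 s
v² = v₀² + 2aΔx → Δx = (0² − 7.00²)/(2·-2.4) = 10.2 m
Total distance = 30.6 + 105 + 10.2 = 146 m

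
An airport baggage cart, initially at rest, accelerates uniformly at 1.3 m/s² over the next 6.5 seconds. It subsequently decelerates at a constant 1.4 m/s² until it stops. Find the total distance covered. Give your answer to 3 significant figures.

Phase 1 (accelerating): v₀ = 0 m/s, a = 1.3 m/s².
v = v₀ + at = 0 + (1.3)(6.5) = 8.45 m/s
Δx = v₀t + ½at² = 0·6.5 + 0.5·1.3·6.5² = 27.5 m

Phase 2 (decelerating): v₀ = 8.45 m/s, a = -1.4 m/s².
v = v₀ + at → t = (0 − 8.45) / -1.4 = 6.04 s
v² = v₀² + 2aΔx → Δx = (0² − 8.45²)/(2·-1.4) = 25.5 m
Total distance = 27.5 + 25.5 = 53.0 m

53.0 m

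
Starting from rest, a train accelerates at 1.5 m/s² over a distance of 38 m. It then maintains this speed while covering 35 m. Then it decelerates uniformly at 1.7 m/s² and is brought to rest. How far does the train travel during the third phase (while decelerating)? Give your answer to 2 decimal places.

Phase 1 (accelerating): v₀ = 0 m/s, a = 1.5 m/s².
v² = v₀² + 2aΔx = 0² + 2·1.5·38 = 114 → v = 10.7 m/s
t = (v − v₀)/a = (10.7 − 0)/1.5 = 7.12 s

Phase 2 (constant speed): v₀ = 10.7 m/s, a = 0 m/s².
Constant speed: t = d/v = 35/10.7 = 3.28 s

Phase 3 (decelerating): v₀ = 10.7 m/s, a = -1.7 m/s².
v = v₀ + at → t = (0 − 10.7) / -1.7 = 6.28 s
v² = v₀² + 2aΔx → Δx = (0² − 10.7²)/(2·-1.7) = 33.5 m
Distance in phase 3 = 33.5 m

33.53 m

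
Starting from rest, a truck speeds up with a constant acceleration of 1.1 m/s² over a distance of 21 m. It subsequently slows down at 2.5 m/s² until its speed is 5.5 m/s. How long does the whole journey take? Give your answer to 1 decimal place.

Phase 1 (accelerating): v₀ = 0 m/s, a = 1.1 m/s².
v² = v₀² + 2aΔx = 0² + 2·1.1·21 = 46.2 → v = 6.80 m/s
t = (v − v₀)/a = (6.80 − 0)/1.1 = 6.18 s

Phase 2 (decelerating): v₀ = 6.80 m/s, a = -2.5 m/s².
v = v₀ + at → t = (5.5 − 6.80) / -2.5 = 0.519 s
v² = v₀² + 2aΔx → Δx = (5.5² − 6.80²)/(2·-2.5) = 3.19 m
Total time = 6.18 + 0.519 = 6.70 s

6.7 s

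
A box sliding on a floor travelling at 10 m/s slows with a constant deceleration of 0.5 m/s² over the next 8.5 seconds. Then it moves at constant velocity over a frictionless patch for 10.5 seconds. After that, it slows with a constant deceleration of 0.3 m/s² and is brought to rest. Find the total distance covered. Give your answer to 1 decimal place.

182.4 m

Phase 1 (decelerating): v₀ = 10.0 m/s, a = -0.5 m/s².
v = v₀ + at = 10.0 + (-0.5)(8.5) = 5.75 m/s
Δx = v₀t + ½at² = 10.0·8.5 + 0.5·-0.5·8.5² = 66.9 m

Phase 2 (constant speed): v₀ = 5.75 m/s, a = 0 m/s².
v = v₀ + at = 5.75 + (0)(10.5) = 5.75 m/s
Δx = v₀t + ½at² = 5.75·10.5 + 0.5·0·10.5² = 60.4 m

Phase 3 (decelerating): v₀ = 5.75 m/s, a = -0.3 m/s².
v = v₀ + at → t = (0 − 5.75) / -0.3 = 19.2 s
v² = v₀² + 2aΔx → Δx = (0² − 5.75²)/(2·-0.3) = 55.1 m
Total distance = 66.9 + 60.4 + 55.1 = 182 m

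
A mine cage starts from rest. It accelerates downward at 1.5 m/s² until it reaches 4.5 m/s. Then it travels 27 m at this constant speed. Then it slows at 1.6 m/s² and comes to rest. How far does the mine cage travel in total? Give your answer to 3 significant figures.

40.1 m

Phase 1 (accelerating): v₀ = 0 m/s, a = 1.5 m/s².
v = v₀ + at → t = (4.5 − 0) / 1.5 = 3.00 s
v² = v₀² + 2aΔx → Δx = (4.5² − 0²)/(2·1.5) = 6.75 m

Phase 2 (constant speed): v₀ = 4.50 m/s, a = 0 m/s².
Constant speed: t = d/v = 27/4.50 = 6.00 s

Phase 3 (decelerating): v₀ = 4.50 m/s, a = -1.6 m/s².
v = v₀ + at → t = (0 − 4.50) / -1.6 = 2.81 s
v² = v₀² + 2aΔx → Δx = (0² − 4.50²)/(2·-1.6) = 6.33 m
Total distance = 6.75 + 27.0 + 6.33 = 40.1 m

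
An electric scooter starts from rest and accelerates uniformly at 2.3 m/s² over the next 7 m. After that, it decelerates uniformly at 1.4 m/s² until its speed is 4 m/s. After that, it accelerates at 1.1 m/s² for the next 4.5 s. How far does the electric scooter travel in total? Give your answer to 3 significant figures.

41.9 m

Phase 1 (accelerating): v₀ = 0 m/s, a = 2.3 m/s².
v² = v₀² + 2aΔx = 0² + 2·2.3·7 = 32.2 → v = 5.67 m/s
t = (v − v₀)/a = (5.67 − 0)/2.3 = 2.47 s

Phase 2 (decelerating): v₀ = 5.67 m/s, a = -1.4 m/s².
v = v₀ + at → t = (4 − 5.67) / -1.4 = 1.20 s
v² = v₀² + 2aΔx → Δx = (4² − 5.67²)/(2·-1.4) = 5.79 m

Phase 3 (accelerating): v₀ = 4.00 m/s, a = 1.1 m/s².
v = v₀ + at = 4.00 + (1.1)(4.5) = 8.95 m/s
Δx = v₀t + ½at² = 4.00·4.5 + 0.5·1.1·4.5² = 29.1 m
Total distance = 7.00 + 5.79 + 29.1 = 41.9 m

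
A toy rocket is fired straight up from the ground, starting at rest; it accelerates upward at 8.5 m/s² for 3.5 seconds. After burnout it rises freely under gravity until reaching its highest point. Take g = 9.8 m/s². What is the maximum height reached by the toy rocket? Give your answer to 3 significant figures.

Phase 1 (powered ascent): v₀ = 0 m/s, a = 8.5 m/s².
v = v₀ + at = 0 + (8.5)(3.5) = 29.8 m/s
Δx = v₀t + ½at² = 0·3.5 + 0.5·8.5·3.5² = 52.1 m

Phase 2 (coasting upward): v₀ = 29.8 m/s, a = -9.8 m/s².
v = v₀ + at → t = (0 − 29.8) / -9.8 = 3.04 s
v² = v₀² + 2aΔx → Δx = (0² − 29.8²)/(2·-9.8) = 45.2 m
Maximum height = 52.1 + 45.2 = 97.2 m

97.2 m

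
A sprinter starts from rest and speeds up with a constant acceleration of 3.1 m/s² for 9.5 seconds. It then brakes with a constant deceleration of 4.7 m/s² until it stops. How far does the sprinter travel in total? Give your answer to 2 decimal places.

Phase 1 (accelerating): v₀ = 0 m/s, a = 3.1 m/s².
v = v₀ + at = 0 + (3.1)(9.5) = 29.4 m/s
Δx = v₀t + ½at² = 0·9.5 + 0.5·3.1·9.5² = 140 m

Phase 2 (decelerating): v₀ = 29.4 m/s, a = -4.7 m/s².
v = v₀ + at → t = (0 − 29.4) / -4.7 = 6.27 s
v² = v₀² + 2aΔx → Δx = (0² − 29.4²)/(2·-4.7) = 92.3 m
Total distance = 140 + 92.3 = 232 m

232.15 m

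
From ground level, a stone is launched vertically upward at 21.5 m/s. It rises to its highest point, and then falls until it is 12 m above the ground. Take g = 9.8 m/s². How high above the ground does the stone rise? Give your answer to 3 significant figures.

23.6 m

Phase 1 (rising): v₀ = 21.5 m/s, a = -9.8 m/s².
v = v₀ + at → t = (0 − 21.5) / -9.8 = 2.19 s
v² = v₀² + 2aΔx → Δx = (0² − 21.5²)/(2·-9.8) = 23.6 m
Maximum height = 23.6 m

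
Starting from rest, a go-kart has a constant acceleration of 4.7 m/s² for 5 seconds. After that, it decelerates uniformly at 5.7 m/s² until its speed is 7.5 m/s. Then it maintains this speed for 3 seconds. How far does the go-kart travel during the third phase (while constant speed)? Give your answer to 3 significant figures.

22.5 m

Phase 1 (accelerating): v₀ = 0 m/s, a = 4.7 m/s².
v = v₀ + at = 0 + (4.7)(5) = 23.5 m/s
Δx = v₀t + ½at² = 0·5 + 0.5·4.7·5² = 58.8 m

Phase 2 (decelerating): v₀ = 23.5 m/s, a = -5.7 m/s².
v = v₀ + at → t = (7.5 − 23.5) / -5.7 = 2.81 s
v² = v₀² + 2aΔx → Δx = (7.5² − 23.5²)/(2·-5.7) = 43.5 m

Phase 3 (constant speed): v₀ = 7.50 m/s, a = 0 m/s².
v = v₀ + at = 7.50 + (0)(3) = 7.50 m/s
Δx = v₀t + ½at² = 7.50·3 + 0.5·0·3² = 22.5 m
Distance in phase 3 = 22.5 m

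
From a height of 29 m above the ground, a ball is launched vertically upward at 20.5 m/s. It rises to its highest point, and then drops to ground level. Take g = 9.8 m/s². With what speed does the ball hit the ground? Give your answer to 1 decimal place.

31.4 m/s

Phase 1 (rising): v₀ = 20.5 m/s, a = -9.8 m/s².
v = v₀ + at → t = (0 − 20.5) / -9.8 = 2.09 s
v² = v₀² + 2aΔx → Δx = (0² − 20.5²)/(2·-9.8) = 21.4 m

Phase 2 (falling): v₀ = 0 m/s, a = -9.8 m/s².
Falls 50.4 m from rest: t = √(2·50.4/9.8) = 3.21 s; v = g·t = 31.4 m/s.
Final speed = 31.4 m/s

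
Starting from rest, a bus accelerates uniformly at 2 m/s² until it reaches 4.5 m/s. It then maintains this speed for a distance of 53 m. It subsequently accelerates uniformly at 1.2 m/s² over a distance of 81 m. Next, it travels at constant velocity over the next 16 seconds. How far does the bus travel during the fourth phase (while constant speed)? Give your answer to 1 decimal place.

Phase 1 (accelerating): v₀ = 0 m/s, a = 2 m/s².
v = v₀ + at → t = (4.5 − 0) / 2 = 2.25 s
v² = v₀² + 2aΔx → Δx = (4.5² − 0²)/(2·2) = 5.06 m

Phase 2 (constant speed): v₀ = 4.50 m/s, a = 0 m/s².
Constant speed: t = d/v = 53/4.50 = 11.8 s

Phase 3 (accelerating): v₀ = 4.50 m/s, a = 1.2 m/s².
v² = v₀² + 2aΔx = 4.50² + 2·1.2·81 = 215 → v = 14.7 m/s
t = (v − v₀)/a = (14.7 − 4.50)/1.2 = 8.46 s

Phase 4 (constant speed): v₀ = 14.7 m/s, a = 0 m/s².
v = v₀ + at = 14.7 + (0)(16) = 14.7 m/s
Δx = v₀t + ½at² = 14.7·16 + 0.5·0·16² = 234 m
Distance in phase 4 = 234 m

234.4 m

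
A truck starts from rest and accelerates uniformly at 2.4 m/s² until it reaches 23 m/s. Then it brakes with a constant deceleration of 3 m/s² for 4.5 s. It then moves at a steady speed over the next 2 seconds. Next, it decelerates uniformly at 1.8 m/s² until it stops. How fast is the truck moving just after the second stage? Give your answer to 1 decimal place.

9.5 m/s

Phase 1 (accelerating): v₀ = 0 m/s, a = 2.4 m/s².
v = v₀ + at → t = (23 − 0) / 2.4 = 9.58 s
v² = v₀² + 2aΔx → Δx = (23² − 0²)/(2·2.4) = 110 m

Phase 2 (decelerating): v₀ = 23.0 m/s, a = -3 m/s².
v = v₀ + at = 23.0 + (-3)(4.5) = 9.50 m/s
Δx = v₀t + ½at² = 23.0·4.5 + 0.5·-3·4.5² = 73.1 m
Speed at end of phase 2 = 9.50 m/s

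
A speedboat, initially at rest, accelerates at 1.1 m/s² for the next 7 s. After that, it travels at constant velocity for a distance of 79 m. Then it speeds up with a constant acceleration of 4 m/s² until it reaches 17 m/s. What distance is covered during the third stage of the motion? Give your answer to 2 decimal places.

Phase 1 (accelerating): v₀ = 0 m/s, a = 1.1 m/s².
v = v₀ + at = 0 + (1.1)(7) = 7.70 m/s
Δx = v₀t + ½at² = 0·7 + 0.5·1.1·7² = 27.0 m

Phase 2 (constant speed): v₀ = 7.70 m/s, a = 0 m/s².
Constant speed: t = d/v = 79/7.70 = 10.3 s

Phase 3 (accelerating): v₀ = 7.70 m/s, a = 4 m/s².
v = v₀ + at → t = (17 − 7.70) / 4 = 2.32 s
v² = v₀² + 2aΔx → Δx = (17² − 7.70²)/(2·4) = 28.7 m
Distance in phase 3 = 28.7 m

28.71 m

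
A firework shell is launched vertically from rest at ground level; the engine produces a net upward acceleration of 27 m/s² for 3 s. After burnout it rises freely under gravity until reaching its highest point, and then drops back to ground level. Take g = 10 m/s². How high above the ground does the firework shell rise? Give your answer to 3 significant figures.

Phase 1 (powered ascent): v₀ = 0 m/s, a = 27 m/s².
v = v₀ + at = 0 + (27)(3) = 81.0 m/s
Δx = v₀t + ½at² = 0·3 + 0.5·27·3² = 122 m

Phase 2 (coasting upward): v₀ = 81.0 m/s, a = -10 m/s².
v = v₀ + at → t = (0 − 81.0) / -10 = 8.10 s
v² = v₀² + 2aΔx → Δx = (0² − 81.0²)/(2·-10) = 328 m
Maximum height = 122 + 328 = 450 m

450 m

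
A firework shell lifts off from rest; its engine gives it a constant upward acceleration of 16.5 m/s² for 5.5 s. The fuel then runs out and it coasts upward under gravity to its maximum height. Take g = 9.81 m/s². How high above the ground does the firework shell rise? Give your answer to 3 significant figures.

669 m

Phase 1 (powered ascent): v₀ = 0 m/s, a = 16.5 m/s².
v = v₀ + at = 0 + (16.5)(5.5) = 90.8 m/s
Δx = v₀t + ½at² = 0·5.5 + 0.5·16.5·5.5² = 250 m

Phase 2 (coasting upward): v₀ = 90.8 m/s, a = -9.81 m/s².
v = v₀ + at → t = (0 − 90.8) / -9.81 = 9.25 s
v² = v₀² + 2aΔx → Δx = (0² − 90.8²)/(2·-9.81) = 420 m
Maximum height = 250 + 420 = 669 m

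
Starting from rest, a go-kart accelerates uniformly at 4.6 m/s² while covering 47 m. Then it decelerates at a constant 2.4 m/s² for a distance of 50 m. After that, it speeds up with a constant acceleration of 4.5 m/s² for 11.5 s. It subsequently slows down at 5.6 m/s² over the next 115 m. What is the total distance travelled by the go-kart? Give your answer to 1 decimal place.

669.1 m

Phase 1 (accelerating): v₀ = 0 m/s, a = 4.6 m/s².
v² = v₀² + 2aΔx = 0² + 2·4.6·47 = 432 → v = 20.8 m/s
t = (v − v₀)/a = (20.8 − 0)/4.6 = 4.52 s

Phase 2 (decelerating): v₀ = 20.8 m/s, a = -2.4 m/s².
v² = v₀² + 2aΔx = 20.8² + 2·-2.4·50 = 192 → v = 13.9 m/s
t = (v − v₀)/a = (13.9 − 20.8)/-2.4 = 2.88 s

Phase 3 (accelerating): v₀ = 13.9 m/s, a = 4.5 m/s².
v = v₀ + at = 13.9 + (4.5)(11.5) = 65.6 m/s
Δx = v₀t + ½at² = 13.9·11.5 + 0.5·4.5·11.5² = 457 m

Phase 4 (decelerating): v₀ = 65.6 m/s, a = -5.6 m/s².
v² = v₀² + 2aΔx = 65.6² + 2·-5.6·115 = 3020 → v = 54.9 m/s
t = (v − v₀)/a = (54.9 − 65.6)/-5.6 = 1.91 s
Total distance = 47.0 + 50.0 + 457 + 115 = 669 m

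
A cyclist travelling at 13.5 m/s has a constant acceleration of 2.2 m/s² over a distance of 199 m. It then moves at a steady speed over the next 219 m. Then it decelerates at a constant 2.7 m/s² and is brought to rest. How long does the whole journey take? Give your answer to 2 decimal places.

Phase 1 (accelerating): v₀ = 13.5 m/s, a = 2.2 m/s².
v² = v₀² + 2aΔx = 13.5² + 2·2.2·199 = 1060 → v = 32.5 m/s
t = (v − v₀)/a = (32.5 − 13.5)/2.2 = 8.65 s

Phase 2 (constant speed): v₀ = 32.5 m/s, a = 0 m/s².
Constant speed: t = d/v = 219/32.5 = 6.73 s

Phase 3 (decelerating): v₀ = 32.5 m/s, a = -2.7 m/s².
v = v₀ + at → t = (0 − 32.5) / -2.7 = 12.0 s
v² = v₀² + 2aΔx → Δx = (0² − 32.5²)/(2·-2.7) = 196 m
Total time = 8.65 + 6.73 + 12.0 = 27.4 s

27.43 s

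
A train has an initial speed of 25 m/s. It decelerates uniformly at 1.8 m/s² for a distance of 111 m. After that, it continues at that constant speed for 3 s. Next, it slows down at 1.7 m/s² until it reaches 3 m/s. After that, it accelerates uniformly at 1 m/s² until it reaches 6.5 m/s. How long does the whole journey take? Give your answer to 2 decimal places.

Phase 1 (decelerating): v₀ = 25.0 m/s, a = -1.8 m/s².
v² = v₀² + 2aΔx = 25.0² + 2·-1.8·111 = 225 → v = 15.0 m/s
t = (v − v₀)/a = (15.0 − 25.0)/-1.8 = 5.55 s

Phase 2 (constant speed): v₀ = 15.0 m/s, a = 0 m/s².
v = v₀ + at = 15.0 + (0)(3) = 15.0 m/s
Δx = v₀t + ½at² = 15.0·3 + 0.5·0·3² = 45.0 m

Phase 3 (decelerating): v₀ = 15.0 m/s, a = -1.7 m/s².
v = v₀ + at → t = (3 − 15.0) / -1.7 = 7.07 s
v² = v₀² + 2aΔx → Δx = (3² − 15.0²)/(2·-1.7) = 63.6 m

Phase 4 (accelerating): v₀ = 3.00 m/s, a = 1 m/s².
v = v₀ + at → t = (6.5 − 3.00) / 1 = 3.50 s
v² = v₀² + 2aΔx → Δx = (6.5² − 3.00²)/(2·1) = 16.6 m
Total time = 5.55 + 3.00 + 7.07 + 3.50 = 19.1 s

19.11 s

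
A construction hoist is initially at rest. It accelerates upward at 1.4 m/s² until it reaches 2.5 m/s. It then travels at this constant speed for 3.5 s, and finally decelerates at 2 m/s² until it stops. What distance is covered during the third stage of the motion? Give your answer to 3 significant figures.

Phase 1 (accelerating): v₀ = 0 m/s, a = 1.4 m/s².
v = v₀ + at → t = (2.5 − 0) / 1.4 = 1.79 s
v² = v₀² + 2aΔx → Δx = (2.5² − 0²)/(2·1.4) = 2.23 m

Phase 2 (constant speed): v₀ = 2.50 m/s, a = 0 m/s².
v = v₀ + at = 2.50 + (0)(3.5) = 2.50 m/s
Δx = v₀t + ½at² = 2.50·3.5 + 0.5·0·3.5² = 8.75 m

Phase 3 (decelerating): v₀ = 2.50 m/s, a = -2 m/s².
v = v₀ + at → t = (0 − 2.50) / -2 = 1.25 s
v² = v₀² + 2aΔx → Δx = (0² − 2.50²)/(2·-2) = 1.56 m
Distance in phase 3 = 1.56 m

1.56 m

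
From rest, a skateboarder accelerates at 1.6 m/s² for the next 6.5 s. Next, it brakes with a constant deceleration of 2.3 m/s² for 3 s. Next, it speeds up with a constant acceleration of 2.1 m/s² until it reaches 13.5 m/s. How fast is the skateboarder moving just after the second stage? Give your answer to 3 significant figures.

Phase 1 (accelerating): v₀ = 0 m/s, a = 1.6 m/s².
v = v₀ + at = 0 + (1.6)(6.5) = 10.4 m/s
Δx = v₀t + ½at² = 0·6.5 + 0.5·1.6·6.5² = 33.8 m

Phase 2 (decelerating): v₀ = 10.4 m/s, a = -2.3 m/s².
v = v₀ + at = 10.4 + (-2.3)(3) = 3.50 m/s
Δx = v₀t + ½at² = 10.4·3 + 0.5·-2.3·3² = 20.9 m
Speed at end of phase 2 = 3.50 m/s

3.50 m/s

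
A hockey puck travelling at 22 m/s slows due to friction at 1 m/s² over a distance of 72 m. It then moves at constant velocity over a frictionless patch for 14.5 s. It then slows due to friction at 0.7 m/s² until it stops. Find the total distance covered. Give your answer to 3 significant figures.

Phase 1 (decelerating): v₀ = 22.0 m/s, a = -1 m/s².
v² = v₀² + 2aΔx = 22.0² + 2·-1·72 = 340 → v = 18.4 m/s
t = (v − v₀)/a = (18.4 − 22.0)/-1 = 3.56 s

Phase 2 (constant speed): v₀ = 18.4 m/s, a = 0 m/s².
v = v₀ + at = 18.4 + (0)(14.5) = 18.4 m/s
Δx = v₀t + ½at² = 18.4·14.5 + 0.5·0·14.5² = 267 m

Phase 3 (decelerating): v₀ = 18.4 m/s, a = -0.7 m/s².
v = v₀ + at → t = (0 − 18.4) / -0.7 = 26.3 s
v² = v₀² + 2aΔx → Δx = (0² − 18.4²)/(2·-0.7) = 243 m
Total distance = 72.0 + 267 + 243 = 582 m

582 m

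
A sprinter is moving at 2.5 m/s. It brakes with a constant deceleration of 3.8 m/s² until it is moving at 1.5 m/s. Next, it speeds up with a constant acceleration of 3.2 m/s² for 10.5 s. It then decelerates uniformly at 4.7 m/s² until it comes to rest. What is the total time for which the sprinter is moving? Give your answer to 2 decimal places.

18.23 s

Phase 1 (decelerating): v₀ = 2.50 m/s, a = -3.8 m/s².
v = v₀ + at → t = (1.5 − 2.50) / -3.8 = 0.263 s
v² = v₀² + 2aΔx → Δx = (1.5² − 2.50²)/(2·-3.8) = 0.526 m

Phase 2 (accelerating): v₀ = 1.50 m/s, a = 3.2 m/s².
v = v₀ + at = 1.50 + (3.2)(10.5) = 35.1 m/s
Δx = v₀t + ½at² = 1.50·10.5 + 0.5·3.2·10.5² = 192 m

Phase 3 (decelerating): v₀ = 35.1 m/s, a = -4.7 m/s².
v = v₀ + at → t = (0 − 35.1) / -4.7 = 7.47 s
v² = v₀² + 2aΔx → Δx = (0² − 35.1²)/(2·-4.7) = 131 m
Total time = 0.263 + 10.5 + 7.47 = 18.2 s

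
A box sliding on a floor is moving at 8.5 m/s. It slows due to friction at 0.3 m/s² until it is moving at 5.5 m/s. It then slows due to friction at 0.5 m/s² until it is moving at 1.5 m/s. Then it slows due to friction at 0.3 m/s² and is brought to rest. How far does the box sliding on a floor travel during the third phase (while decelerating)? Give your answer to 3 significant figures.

Phase 1 (decelerating): v₀ = 8.50 m/s, a = -0.3 m/s².
v = v₀ + at → t = (5.5 − 8.50) / -0.3 = 10.0 s
v² = v₀² + 2aΔx → Δx = (5.5² − 8.50²)/(2·-0.3) = 70.0 m

Phase 2 (decelerating): v₀ = 5.50 m/s, a = -0.5 m/s².
v = v₀ + at → t = (1.5 − 5.50) / -0.5 = 8.00 s
v² = v₀² + 2aΔx → Δx = (1.5² − 5.50²)/(2·-0.5) = 28.0 m

Phase 3 (decelerating): v₀ = 1.50 m/s, a = -0.3 m/s².
v = v₀ + at → t = (0 − 1.50) / -0.3 = 5.00 s
v² = v₀² + 2aΔx → Δx = (0² − 1.50²)/(2·-0.3) = 3.75 m
Distance in phase 3 = 3.75 m

3.75 m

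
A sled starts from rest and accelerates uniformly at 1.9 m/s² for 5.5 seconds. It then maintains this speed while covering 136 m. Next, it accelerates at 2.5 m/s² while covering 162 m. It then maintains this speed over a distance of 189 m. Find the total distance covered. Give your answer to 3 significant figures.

Phase 1 (accelerating): v₀ = 0 m/s, a = 1.9 m/s².
v = v₀ + at = 0 + (1.9)(5.5) = 10.4 m/s
Δx = v₀t + ½at² = 0·5.5 + 0.5·1.9·5.5² = 28.7 m

Phase 2 (constant speed): v₀ = 10.4 m/s, a = 0 m/s².
Constant speed: t = d/v = 136/10.4 = 13.0 s

Phase 3 (accelerating): v₀ = 10.4 m/s, a = 2.5 m/s².
v² = v₀² + 2aΔx = 10.4² + 2·2.5·162 = 919 → v = 30.3 m/s
t = (v − v₀)/a = (30.3 − 10.4)/2.5 = 7.95 s

Phase 4 (constant speed): v₀ = 30.3 m/s, a = 0 m/s².
Constant speed: t = d/v = 189/30.3 = 6.23 s
Total distance = 28.7 + 136 + 162 + 189 = 516 m

516 m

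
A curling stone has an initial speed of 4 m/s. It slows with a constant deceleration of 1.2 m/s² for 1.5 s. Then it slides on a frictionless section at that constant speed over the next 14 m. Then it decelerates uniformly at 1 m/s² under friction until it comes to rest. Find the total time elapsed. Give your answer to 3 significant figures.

Phase 1 (decelerating): v₀ = 4.00 m/s, a = -1.2 m/s².
v = v₀ + at = 4.00 + (-1.2)(1.5) = 2.20 m/s
Δx = v₀t + ½at² = 4.00·1.5 + 0.5·-1.2·1.5² = 4.65 m

Phase 2 (constant speed): v₀ = 2.20 m/s, a = 0 m/s².
Constant speed: t = d/v = 14/2.20 = 6.36 s

Phase 3 (decelerating): v₀ = 2.20 m/s, a = -1 m/s².
v = v₀ + at → t = (0 − 2.20) / -1 = 2.20 s
v² = v₀² + 2aΔx → Δx = (0² − 2.20²)/(2·-1) = 2.42 m
Total time = 1.50 + 6.36 + 2.20 = 10.1 s

10.1 s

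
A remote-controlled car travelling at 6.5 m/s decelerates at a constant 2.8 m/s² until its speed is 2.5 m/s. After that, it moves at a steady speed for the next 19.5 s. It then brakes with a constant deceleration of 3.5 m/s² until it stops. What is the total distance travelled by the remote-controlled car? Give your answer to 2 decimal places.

Phase 1 (decelerating): v₀ = 6.50 m/s, a = -2.8 m/s².
v = v₀ + at → t = (2.5 − 6.50) / -2.8 = 1.43 s
v² = v₀² + 2aΔx → Δx = (2.5² − 6.50²)/(2·-2.8) = 6.43 m

Phase 2 (constant speed): v₀ = 2.50 m/s, a = 0 m/s².
v = v₀ + at = 2.50 + (0)(19.5) = 2.50 m/s
Δx = v₀t + ½at² = 2.50·19.5 + 0.5·0·19.5² = 48.8 m

Phase 3 (decelerating): v₀ = 2.50 m/s, a = -3.5 m/s².
v = v₀ + at → t = (0 − 2.50) / -3.5 = 0.714 s
v² = v₀² + 2aΔx → Δx = (0² − 2.50²)/(2·-3.5) = 0.893 m
Total distance = 6.43 + 48.8 + 0.893 = 56.1 m

56.07 m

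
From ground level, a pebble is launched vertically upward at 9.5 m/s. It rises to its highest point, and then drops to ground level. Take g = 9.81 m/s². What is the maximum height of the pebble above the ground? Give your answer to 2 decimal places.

Phase 1 (rising): v₀ = 9.50 m/s, a = -9.81 m/s².
v = v₀ + at → t = (0 − 9.50) / -9.81 = 0.968 s
v² = v₀² + 2aΔx → Δx = (0² − 9.50²)/(2·-9.81) = 4.60 m
Maximum height = 4.60 m

4.60 m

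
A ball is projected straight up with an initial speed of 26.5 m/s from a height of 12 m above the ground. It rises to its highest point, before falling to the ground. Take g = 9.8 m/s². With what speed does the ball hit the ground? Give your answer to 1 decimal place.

Phase 1 (rising): v₀ = 26.5 m/s, a = -9.8 m/s².
v = v₀ + at → t = (0 − 26.5) / -9.8 = 2.70 s
v² = v₀² + 2aΔx → Δx = (0² − 26.5²)/(2·-9.8) = 35.8 m

Phase 2 (falling): v₀ = 0 m/s, a = -9.8 m/s².
Falls 47.8 m from rest: t = √(2·47.8/9.8) = 3.12 s; v = g·t = 30.6 m/s.
Final speed = 30.6 m/s

30.6 m/s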